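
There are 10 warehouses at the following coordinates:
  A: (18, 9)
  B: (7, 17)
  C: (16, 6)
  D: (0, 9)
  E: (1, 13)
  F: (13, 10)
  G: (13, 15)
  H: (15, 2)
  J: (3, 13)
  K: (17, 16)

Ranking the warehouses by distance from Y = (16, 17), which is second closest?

Since √ is increasing, it suffices to compare squared distances:
|YA|² = (16−18)² + (17−9)² = 4 + 64 = 68
|YB|² = (16−7)² + (17−17)² = 81 + 0 = 81
|YC|² = (16−16)² + (17−6)² = 0 + 121 = 121
|YD|² = (16−0)² + (17−9)² = 256 + 64 = 320
|YE|² = (16−1)² + (17−13)² = 225 + 16 = 241
|YF|² = (16−13)² + (17−10)² = 9 + 49 = 58
|YG|² = (16−13)² + (17−15)² = 9 + 4 = 13
|YH|² = (16−15)² + (17−2)² = 1 + 225 = 226
|YJ|² = (16−3)² + (17−13)² = 169 + 16 = 185
|YK|² = (16−17)² + (17−16)² = 1 + 1 = 2
Sorted ascending: K, G, F, … — the second-nearest is G.

G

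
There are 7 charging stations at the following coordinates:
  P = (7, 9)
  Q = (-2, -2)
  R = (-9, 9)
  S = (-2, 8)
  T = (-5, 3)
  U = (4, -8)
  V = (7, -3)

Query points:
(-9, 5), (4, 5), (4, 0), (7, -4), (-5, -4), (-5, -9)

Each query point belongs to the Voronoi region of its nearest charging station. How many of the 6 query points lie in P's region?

(-9, 5) — d² to each: P:272, Q:98, R:16, S:58, T:20, U:338, V:320 → nearest is R
(4, 5) — d² to each: P:25, Q:85, R:185, S:45, T:85, U:169, V:73 → nearest is P
(4, 0) — d² to each: P:90, Q:40, R:250, S:100, T:90, U:64, V:18 → nearest is V
(7, -4) — d² to each: P:169, Q:85, R:425, S:225, T:193, U:25, V:1 → nearest is V
(-5, -4) — d² to each: P:313, Q:13, R:185, S:153, T:49, U:97, V:145 → nearest is Q
(-5, -9) — d² to each: P:468, Q:58, R:340, S:298, T:144, U:82, V:180 → nearest is Q
1 of the 6 points has P as nearest.

1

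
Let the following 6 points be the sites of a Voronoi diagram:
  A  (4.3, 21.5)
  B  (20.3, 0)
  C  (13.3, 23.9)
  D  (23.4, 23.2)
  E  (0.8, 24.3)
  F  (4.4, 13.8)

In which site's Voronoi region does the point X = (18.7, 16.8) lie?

Since √ is increasing, it suffices to compare squared distances:
|XA|² = (18.7−4.3)² + (16.8−21.5)² = 207.36 + 22.09 = 229.45
|XB|² = (18.7−20.3)² + (16.8−0)² = 2.56 + 282.24 = 284.8
|XC|² = (18.7−13.3)² + (16.8−23.9)² = 29.16 + 50.41 = 79.57
|XD|² = (18.7−23.4)² + (16.8−23.2)² = 22.09 + 40.96 = 63.05
|XE|² = (18.7−0.8)² + (16.8−24.3)² = 320.41 + 56.25 = 376.66
|XF|² = (18.7−4.4)² + (16.8−13.8)² = 204.49 + 9 = 213.49
The smallest is to D, so X lies in the Voronoi region of D.

D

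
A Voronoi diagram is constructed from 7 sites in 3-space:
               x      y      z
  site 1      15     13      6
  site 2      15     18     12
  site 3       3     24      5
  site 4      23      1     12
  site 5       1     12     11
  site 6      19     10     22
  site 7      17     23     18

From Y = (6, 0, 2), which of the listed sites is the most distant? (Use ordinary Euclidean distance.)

site 7

Compare squared distances (the ordering matches that of the actual distances):
d²(Y, site 1) = (6−15)² + (0−13)² + (2−6)² = 81 + 169 + 16 = 266
d²(Y, site 2) = (6−15)² + (0−18)² + (2−12)² = 81 + 324 + 100 = 505
d²(Y, site 3) = (6−3)² + (0−24)² + (2−5)² = 9 + 576 + 9 = 594
d²(Y, site 4) = (6−23)² + (0−1)² + (2−12)² = 289 + 1 + 100 = 390
d²(Y, site 5) = (6−1)² + (0−12)² + (2−11)² = 25 + 144 + 81 = 250
d²(Y, site 6) = (6−19)² + (0−10)² + (2−22)² = 169 + 100 + 400 = 669
d²(Y, site 7) = (6−17)² + (0−23)² + (2−18)² = 121 + 529 + 256 = 906
The largest is to site 7.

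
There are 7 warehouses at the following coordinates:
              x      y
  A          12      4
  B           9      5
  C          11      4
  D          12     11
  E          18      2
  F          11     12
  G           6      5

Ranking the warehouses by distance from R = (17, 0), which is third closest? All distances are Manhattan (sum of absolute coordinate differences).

C

d(R,A) = |17−12| + |0−4| = 5 + 4 = 9
d(R,B) = |17−9| + |0−5| = 8 + 5 = 13
d(R,C) = |17−11| + |0−4| = 6 + 4 = 10
d(R,D) = |17−12| + |0−11| = 5 + 11 = 16
d(R,E) = |17−18| + |0−2| = 1 + 2 = 3
d(R,F) = |17−11| + |0−12| = 6 + 12 = 18
d(R,G) = |17−6| + |0−5| = 11 + 5 = 16
Sorted ascending: E, A, C, B, … — the third-nearest is C.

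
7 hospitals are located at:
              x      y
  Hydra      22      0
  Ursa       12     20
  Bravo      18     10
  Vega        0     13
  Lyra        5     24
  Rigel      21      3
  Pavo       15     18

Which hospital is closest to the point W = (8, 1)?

Compare squared distances (the ordering matches that of the actual distances):
d²(W, Hydra) = (8−22)² + (1−0)² = 196 + 1 = 197
d²(W, Ursa) = (8−12)² + (1−20)² = 16 + 361 = 377
d²(W, Bravo) = (8−18)² + (1−10)² = 100 + 81 = 181
d²(W, Vega) = (8−0)² + (1−13)² = 64 + 144 = 208
d²(W, Lyra) = (8−5)² + (1−24)² = 9 + 529 = 538
d²(W, Rigel) = (8−21)² + (1−3)² = 169 + 4 = 173
d²(W, Pavo) = (8−15)² + (1−18)² = 49 + 289 = 338
Minimum is at Rigel.

Rigel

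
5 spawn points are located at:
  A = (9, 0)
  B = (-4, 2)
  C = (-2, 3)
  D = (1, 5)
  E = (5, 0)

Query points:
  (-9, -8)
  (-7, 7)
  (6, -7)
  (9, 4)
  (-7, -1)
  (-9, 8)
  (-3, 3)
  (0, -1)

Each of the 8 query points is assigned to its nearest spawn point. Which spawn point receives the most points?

B

(-9, -8) — d² to each: A:388, B:125, C:170, D:269, E:260 → nearest is B
(-7, 7) — d² to each: A:305, B:34, C:41, D:68, E:193 → nearest is B
(6, -7) — d² to each: A:58, B:181, C:164, D:169, E:50 → nearest is E
(9, 4) — d² to each: A:16, B:173, C:122, D:65, E:32 → nearest is A
(-7, -1) — d² to each: A:257, B:18, C:41, D:100, E:145 → nearest is B
(-9, 8) — d² to each: A:388, B:61, C:74, D:109, E:260 → nearest is B
(-3, 3) — d² to each: A:153, B:2, C:1, D:20, E:73 → nearest is C
(0, -1) — d² to each: A:82, B:25, C:20, D:37, E:26 → nearest is C
Tally — A:1, B:4, C:2, E:1. B captures the most (4).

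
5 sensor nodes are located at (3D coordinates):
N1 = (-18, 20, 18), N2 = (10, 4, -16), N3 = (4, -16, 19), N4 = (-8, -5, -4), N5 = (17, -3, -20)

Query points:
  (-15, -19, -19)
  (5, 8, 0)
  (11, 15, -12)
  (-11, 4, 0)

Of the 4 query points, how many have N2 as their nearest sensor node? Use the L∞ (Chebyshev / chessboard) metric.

1

(-15, -19, -19) — d to each: N1:39, N2:25, N3:38, N4:15, N5:32 → nearest is N4
(5, 8, 0) — d to each: N1:23, N2:16, N3:24, N4:13, N5:20 → nearest is N4
(11, 15, -12) — d to each: N1:30, N2:11, N3:31, N4:20, N5:18 → nearest is N2
(-11, 4, 0) — d to each: N1:18, N2:21, N3:20, N4:9, N5:28 → nearest is N4
1 of the 4 points has N2 as nearest.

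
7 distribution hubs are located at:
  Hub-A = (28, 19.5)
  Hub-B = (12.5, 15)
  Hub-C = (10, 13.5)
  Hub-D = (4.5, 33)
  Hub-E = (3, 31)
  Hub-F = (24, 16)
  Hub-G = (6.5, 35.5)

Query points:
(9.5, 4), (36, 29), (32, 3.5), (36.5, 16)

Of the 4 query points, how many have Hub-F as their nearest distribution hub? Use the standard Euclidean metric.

1

(9.5, 4) — d² to each: Hub-A:582.5, Hub-B:130, Hub-C:90.5, Hub-D:866, Hub-E:771.25, Hub-F:354.25, Hub-G:1001.25 → nearest is Hub-C
(36, 29) — d² to each: Hub-A:154.25, Hub-B:748.25, Hub-C:916.25, Hub-D:1008.25, Hub-E:1093, Hub-F:313, Hub-G:912.5 → nearest is Hub-A
(32, 3.5) — d² to each: Hub-A:272, Hub-B:512.5, Hub-C:584, Hub-D:1626.5, Hub-E:1597.25, Hub-F:220.25, Hub-G:1674.25 → nearest is Hub-F
(36.5, 16) — d² to each: Hub-A:84.5, Hub-B:577, Hub-C:708.5, Hub-D:1313, Hub-E:1347.25, Hub-F:156.25, Hub-G:1280.25 → nearest is Hub-A
1 of the 4 points has Hub-F as nearest.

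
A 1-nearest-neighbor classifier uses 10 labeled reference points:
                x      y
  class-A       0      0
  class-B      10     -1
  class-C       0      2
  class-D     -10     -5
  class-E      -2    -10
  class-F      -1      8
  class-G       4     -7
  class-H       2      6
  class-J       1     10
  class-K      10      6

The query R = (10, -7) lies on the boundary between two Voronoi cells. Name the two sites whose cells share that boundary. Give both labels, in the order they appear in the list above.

Squared distances from R to each site:
d²(R, class-A) = 100 + 49 = 149
d²(R, class-B) = 0 + 36 = 36
d²(R, class-C) = 100 + 81 = 181
d²(R, class-D) = 400 + 4 = 404
d²(R, class-E) = 144 + 9 = 153
d²(R, class-F) = 121 + 225 = 346
d²(R, class-G) = 36 + 0 = 36
d²(R, class-H) = 64 + 169 = 233
d²(R, class-J) = 81 + 289 = 370
d²(R, class-K) = 0 + 169 = 169
R is equidistant from class-B and class-G (both at squared distance 36), and every other site is strictly farther — so R lies on the class-B–class-G Voronoi edge.

class-B and class-G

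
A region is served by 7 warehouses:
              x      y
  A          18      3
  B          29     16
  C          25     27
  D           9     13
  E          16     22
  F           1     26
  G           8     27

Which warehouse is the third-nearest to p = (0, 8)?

Compare squared distances (the ordering matches that of the actual distances):
|pA|² = (0−18)² + (8−3)² = 324 + 25 = 349
|pB|² = (0−29)² + (8−16)² = 841 + 64 = 905
|pC|² = (0−25)² + (8−27)² = 625 + 361 = 986
|pD|² = (0−9)² + (8−13)² = 81 + 25 = 106
|pE|² = (0−16)² + (8−22)² = 256 + 196 = 452
|pF|² = (0−1)² + (8−26)² = 1 + 324 = 325
|pG|² = (0−8)² + (8−27)² = 64 + 361 = 425
Sorted ascending: D, F, A, G, … — the third-nearest is A.

A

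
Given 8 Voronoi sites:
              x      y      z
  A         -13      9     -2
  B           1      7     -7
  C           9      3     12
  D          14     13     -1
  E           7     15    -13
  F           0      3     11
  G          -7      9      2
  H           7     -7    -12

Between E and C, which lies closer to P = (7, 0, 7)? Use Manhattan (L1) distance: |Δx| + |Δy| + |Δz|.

d(P,E) = |7−7| + |0−15| + |7−(-13)| = 0 + 15 + 20 = 35
d(P,C) = |7−9| + |0−3| + |7−12| = 2 + 3 + 5 = 10
35 > 10, so C is closer.

C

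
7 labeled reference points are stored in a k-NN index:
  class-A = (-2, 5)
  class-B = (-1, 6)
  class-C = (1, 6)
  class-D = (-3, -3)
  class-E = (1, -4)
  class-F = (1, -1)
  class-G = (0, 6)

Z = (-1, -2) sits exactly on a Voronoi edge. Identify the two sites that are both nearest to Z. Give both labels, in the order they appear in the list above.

Squared distances from Z to each site:
d²(Z, class-A) = (-1−(-2))² + (-2−5)² = 1 + 49 = 50
d²(Z, class-B) = (-1−(-1))² + (-2−6)² = 0 + 64 = 64
d²(Z, class-C) = (-1−1)² + (-2−6)² = 4 + 64 = 68
d²(Z, class-D) = (-1−(-3))² + (-2−(-3))² = 4 + 1 = 5
d²(Z, class-E) = (-1−1)² + (-2−(-4))² = 4 + 4 = 8
d²(Z, class-F) = (-1−1)² + (-2−(-1))² = 4 + 1 = 5
d²(Z, class-G) = (-1−0)² + (-2−6)² = 1 + 64 = 65
Z is equidistant from class-D and class-F (both at squared distance 5), and every other site is strictly farther — so Z lies on the class-D–class-F Voronoi edge.

class-D and class-F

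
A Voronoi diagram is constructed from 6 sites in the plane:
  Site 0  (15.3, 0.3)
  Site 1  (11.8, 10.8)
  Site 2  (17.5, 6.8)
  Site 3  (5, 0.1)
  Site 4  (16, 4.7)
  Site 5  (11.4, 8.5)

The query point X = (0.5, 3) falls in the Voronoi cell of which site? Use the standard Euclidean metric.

Since √ is increasing, it suffices to compare squared distances:
d²(X, Site 0) = (0.5−15.3)² + (3−0.3)² = 219.04 + 7.29 = 226.33
d²(X, Site 1) = (0.5−11.8)² + (3−10.8)² = 127.69 + 60.84 = 188.53
d²(X, Site 2) = (0.5−17.5)² + (3−6.8)² = 289 + 14.44 = 303.44
d²(X, Site 3) = (0.5−5)² + (3−0.1)² = 20.25 + 8.41 = 28.66
d²(X, Site 4) = (0.5−16)² + (3−4.7)² = 240.25 + 2.89 = 243.14
d²(X, Site 5) = (0.5−11.4)² + (3−8.5)² = 118.81 + 30.25 = 149.06
Site 3 is nearest.

Site 3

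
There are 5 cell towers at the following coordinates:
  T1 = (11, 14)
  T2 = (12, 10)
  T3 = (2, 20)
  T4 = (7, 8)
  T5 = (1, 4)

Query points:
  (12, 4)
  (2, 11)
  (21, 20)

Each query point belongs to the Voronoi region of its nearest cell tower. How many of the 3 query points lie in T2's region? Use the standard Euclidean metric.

(12, 4) — d² to each: T1:101, T2:36, T3:356, T4:41, T5:121 → nearest is T2
(2, 11) — d² to each: T1:90, T2:101, T3:81, T4:34, T5:50 → nearest is T4
(21, 20) — d² to each: T1:136, T2:181, T3:361, T4:340, T5:656 → nearest is T1
1 of the 3 points has T2 as nearest.

1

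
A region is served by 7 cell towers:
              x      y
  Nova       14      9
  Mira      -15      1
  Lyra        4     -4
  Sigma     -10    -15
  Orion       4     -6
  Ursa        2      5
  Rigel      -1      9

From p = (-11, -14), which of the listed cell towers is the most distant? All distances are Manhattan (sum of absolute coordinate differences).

d(p, Nova) = 25 + 23 = 48
d(p, Mira) = 4 + 15 = 19
d(p, Lyra) = 15 + 10 = 25
d(p, Sigma) = 1 + 1 = 2
d(p, Orion) = 15 + 8 = 23
d(p, Ursa) = 13 + 19 = 32
d(p, Rigel) = 10 + 23 = 33
The largest is to Nova.

Nova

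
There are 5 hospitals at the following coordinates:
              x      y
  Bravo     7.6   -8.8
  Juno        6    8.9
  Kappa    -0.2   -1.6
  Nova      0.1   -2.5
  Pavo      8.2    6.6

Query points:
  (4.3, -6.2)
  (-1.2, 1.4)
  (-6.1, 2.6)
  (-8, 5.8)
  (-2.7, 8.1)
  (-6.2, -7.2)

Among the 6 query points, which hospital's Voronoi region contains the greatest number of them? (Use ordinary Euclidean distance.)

Kappa

(4.3, -6.2) — d² to each: Bravo:17.65, Juno:230.9, Kappa:41.41, Nova:31.33, Pavo:179.05 → nearest is Bravo
(-1.2, 1.4) — d² to each: Bravo:181.48, Juno:108.09, Kappa:10, Nova:16.9, Pavo:115.4 → nearest is Kappa
(-6.1, 2.6) — d² to each: Bravo:317.65, Juno:186.1, Kappa:52.45, Nova:64.45, Pavo:220.49 → nearest is Kappa
(-8, 5.8) — d² to each: Bravo:456.52, Juno:205.61, Kappa:115.6, Nova:134.5, Pavo:263.08 → nearest is Kappa
(-2.7, 8.1) — d² to each: Bravo:391.7, Juno:76.33, Kappa:100.34, Nova:120.2, Pavo:121.06 → nearest is Juno
(-6.2, -7.2) — d² to each: Bravo:193, Juno:408.05, Kappa:67.36, Nova:61.78, Pavo:397.8 → nearest is Nova
Tally — Bravo:1, Juno:1, Kappa:3, Nova:1. Kappa captures the most (3).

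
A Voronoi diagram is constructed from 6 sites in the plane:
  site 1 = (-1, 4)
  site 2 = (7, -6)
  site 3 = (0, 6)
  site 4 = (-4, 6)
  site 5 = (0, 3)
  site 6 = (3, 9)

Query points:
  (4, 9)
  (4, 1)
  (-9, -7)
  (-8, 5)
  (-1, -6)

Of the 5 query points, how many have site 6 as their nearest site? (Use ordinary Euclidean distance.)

1

(4, 9) — d² to each: site 1:50, site 2:234, site 3:25, site 4:73, site 5:52, site 6:1 → nearest is site 6
(4, 1) — d² to each: site 1:34, site 2:58, site 3:41, site 4:89, site 5:20, site 6:65 → nearest is site 5
(-9, -7) — d² to each: site 1:185, site 2:257, site 3:250, site 4:194, site 5:181, site 6:400 → nearest is site 5
(-8, 5) — d² to each: site 1:50, site 2:346, site 3:65, site 4:17, site 5:68, site 6:137 → nearest is site 4
(-1, -6) — d² to each: site 1:100, site 2:64, site 3:145, site 4:153, site 5:82, site 6:241 → nearest is site 2
1 of the 5 points has site 6 as nearest.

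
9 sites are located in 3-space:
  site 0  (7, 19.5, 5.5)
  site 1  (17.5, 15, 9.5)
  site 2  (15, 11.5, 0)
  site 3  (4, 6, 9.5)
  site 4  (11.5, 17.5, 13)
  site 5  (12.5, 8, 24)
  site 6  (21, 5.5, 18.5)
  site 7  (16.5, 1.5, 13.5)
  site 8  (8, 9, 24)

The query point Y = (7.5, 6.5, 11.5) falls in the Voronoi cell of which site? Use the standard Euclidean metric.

Compare squared distances (the ordering matches that of the actual distances):
d²(Y, site 0) = (7.5−7)² + (6.5−19.5)² + (11.5−5.5)² = 0.25 + 169 + 36 = 205.25
d²(Y, site 1) = (7.5−17.5)² + (6.5−15)² + (11.5−9.5)² = 100 + 72.25 + 4 = 176.25
d²(Y, site 2) = (7.5−15)² + (6.5−11.5)² + (11.5−0)² = 56.25 + 25 + 132.25 = 213.5
d²(Y, site 3) = (7.5−4)² + (6.5−6)² + (11.5−9.5)² = 12.25 + 0.25 + 4 = 16.5
d²(Y, site 4) = (7.5−11.5)² + (6.5−17.5)² + (11.5−13)² = 16 + 121 + 2.25 = 139.25
d²(Y, site 5) = (7.5−12.5)² + (6.5−8)² + (11.5−24)² = 25 + 2.25 + 156.25 = 183.5
d²(Y, site 6) = (7.5−21)² + (6.5−5.5)² + (11.5−18.5)² = 182.25 + 1 + 49 = 232.25
d²(Y, site 7) = (7.5−16.5)² + (6.5−1.5)² + (11.5−13.5)² = 81 + 25 + 4 = 110
d²(Y, site 8) = (7.5−8)² + (6.5−9)² + (11.5−24)² = 0.25 + 6.25 + 156.25 = 162.75
site 3 is nearest.

site 3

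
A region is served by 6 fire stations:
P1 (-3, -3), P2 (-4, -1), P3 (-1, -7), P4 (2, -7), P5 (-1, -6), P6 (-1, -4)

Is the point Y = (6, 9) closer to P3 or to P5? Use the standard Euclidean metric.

P5

Compare squared distances:
|YP3|² = (6−(-1))² + (9−(-7))² = 49 + 256 = 305
|YP5|² = (6−(-1))² + (9−(-6))² = 49 + 225 = 274
305 > 274, so P5 is closer.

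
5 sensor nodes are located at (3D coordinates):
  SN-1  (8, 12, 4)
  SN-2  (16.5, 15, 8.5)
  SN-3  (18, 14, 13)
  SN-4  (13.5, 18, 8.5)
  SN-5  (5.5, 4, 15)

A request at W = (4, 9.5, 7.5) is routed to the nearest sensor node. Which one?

SN-1

Since √ is increasing, it suffices to compare squared distances:
d²(W, SN-1) = 16 + 6.25 + 12.25 = 34.5
d²(W, SN-2) = 156.25 + 30.25 + 1 = 187.5
d²(W, SN-3) = 196 + 20.25 + 30.25 = 246.5
d²(W, SN-4) = 90.25 + 72.25 + 1 = 163.5
d²(W, SN-5) = 2.25 + 30.25 + 56.25 = 88.75
SN-1 is nearest.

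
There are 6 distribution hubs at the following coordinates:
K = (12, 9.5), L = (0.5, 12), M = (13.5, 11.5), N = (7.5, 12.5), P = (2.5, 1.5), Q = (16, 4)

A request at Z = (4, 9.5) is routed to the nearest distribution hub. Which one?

L

Squared Euclidean distances:
|ZK|² = (4−12)² + (9.5−9.5)² = 64 + 0 = 64
|ZL|² = (4−0.5)² + (9.5−12)² = 12.25 + 6.25 = 18.5
|ZM|² = (4−13.5)² + (9.5−11.5)² = 90.25 + 4 = 94.25
|ZN|² = (4−7.5)² + (9.5−12.5)² = 12.25 + 9 = 21.25
|ZP|² = (4−2.5)² + (9.5−1.5)² = 2.25 + 64 = 66.25
|ZQ|² = (4−16)² + (9.5−4)² = 144 + 30.25 = 174.25
Minimum is at L.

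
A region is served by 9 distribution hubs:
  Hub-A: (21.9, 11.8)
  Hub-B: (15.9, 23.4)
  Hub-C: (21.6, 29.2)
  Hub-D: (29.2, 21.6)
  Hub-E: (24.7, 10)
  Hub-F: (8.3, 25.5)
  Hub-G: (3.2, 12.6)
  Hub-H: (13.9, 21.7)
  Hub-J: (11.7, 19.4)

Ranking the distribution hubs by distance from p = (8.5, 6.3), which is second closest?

Compare squared distances (the ordering matches that of the actual distances):
d²(p, Hub-A) = 179.56 + 30.25 = 209.81
d²(p, Hub-B) = 54.76 + 292.41 = 347.17
d²(p, Hub-C) = 171.61 + 524.41 = 696.02
d²(p, Hub-D) = 428.49 + 234.09 = 662.58
d²(p, Hub-E) = 262.44 + 13.69 = 276.13
d²(p, Hub-F) = 0.04 + 368.64 = 368.68
d²(p, Hub-G) = 28.09 + 39.69 = 67.78
d²(p, Hub-H) = 29.16 + 237.16 = 266.32
d²(p, Hub-J) = 10.24 + 171.61 = 181.85
Sorted ascending: Hub-G, Hub-J, Hub-A, … — the second-nearest is Hub-J.

Hub-J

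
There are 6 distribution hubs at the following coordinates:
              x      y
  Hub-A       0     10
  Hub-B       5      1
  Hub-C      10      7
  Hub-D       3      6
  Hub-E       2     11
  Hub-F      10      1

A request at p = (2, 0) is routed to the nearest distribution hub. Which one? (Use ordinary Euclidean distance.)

Since √ is increasing, it suffices to compare squared distances:
d²(p, Hub-A) = (2−0)² + (0−10)² = 4 + 100 = 104
d²(p, Hub-B) = (2−5)² + (0−1)² = 9 + 1 = 10
d²(p, Hub-C) = (2−10)² + (0−7)² = 64 + 49 = 113
d²(p, Hub-D) = (2−3)² + (0−6)² = 1 + 36 = 37
d²(p, Hub-E) = (2−2)² + (0−11)² = 0 + 121 = 121
d²(p, Hub-F) = (2−10)² + (0−1)² = 64 + 1 = 65
The smallest is to Hub-B, so p lies in the Voronoi region of Hub-B.

Hub-B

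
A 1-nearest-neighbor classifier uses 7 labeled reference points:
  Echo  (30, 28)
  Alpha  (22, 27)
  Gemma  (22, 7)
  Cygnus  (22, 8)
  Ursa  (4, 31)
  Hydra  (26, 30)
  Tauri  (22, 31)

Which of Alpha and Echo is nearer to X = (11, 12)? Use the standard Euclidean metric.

Alpha

Compare squared distances:
d²(X, Alpha) = (11−22)² + (12−27)² = 121 + 225 = 346
d²(X, Echo) = (11−30)² + (12−28)² = 361 + 256 = 617
346 < 617, so Alpha is closer.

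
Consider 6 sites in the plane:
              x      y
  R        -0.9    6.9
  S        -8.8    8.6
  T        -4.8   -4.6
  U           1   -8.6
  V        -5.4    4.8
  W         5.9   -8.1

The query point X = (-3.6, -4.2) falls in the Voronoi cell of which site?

Squared Euclidean distances:
|XR|² = (-3.6−(-0.9))² + (-4.2−6.9)² = 7.29 + 123.21 = 130.5
|XS|² = (-3.6−(-8.8))² + (-4.2−8.6)² = 27.04 + 163.84 = 190.88
|XT|² = (-3.6−(-4.8))² + (-4.2−(-4.6))² = 1.44 + 0.16 = 1.6
|XU|² = (-3.6−1)² + (-4.2−(-8.6))² = 21.16 + 19.36 = 40.52
|XV|² = (-3.6−(-5.4))² + (-4.2−4.8)² = 3.24 + 81 = 84.24
|XW|² = (-3.6−5.9)² + (-4.2−(-8.1))² = 90.25 + 15.21 = 105.46
T is nearest.

T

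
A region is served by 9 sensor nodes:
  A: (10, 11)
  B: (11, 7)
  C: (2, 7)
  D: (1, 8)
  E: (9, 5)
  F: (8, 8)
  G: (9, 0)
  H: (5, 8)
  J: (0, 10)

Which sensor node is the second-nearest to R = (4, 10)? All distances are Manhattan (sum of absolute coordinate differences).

J

d(R,A) = |4−10| + |10−11| = 6 + 1 = 7
d(R,B) = |4−11| + |10−7| = 7 + 3 = 10
d(R,C) = |4−2| + |10−7| = 2 + 3 = 5
d(R,D) = |4−1| + |10−8| = 3 + 2 = 5
d(R,E) = |4−9| + |10−5| = 5 + 5 = 10
d(R,F) = |4−8| + |10−8| = 4 + 2 = 6
d(R,G) = |4−9| + |10−0| = 5 + 10 = 15
d(R,H) = |4−5| + |10−8| = 1 + 2 = 3
d(R,J) = |4−0| + |10−10| = 4 + 0 = 4
Sorted ascending: H, J, C, … — the second-nearest is J.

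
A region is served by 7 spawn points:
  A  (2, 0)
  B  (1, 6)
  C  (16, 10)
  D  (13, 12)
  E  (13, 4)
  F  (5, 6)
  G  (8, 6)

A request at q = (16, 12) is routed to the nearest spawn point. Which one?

C

Squared Euclidean distances:
|qA|² = (16−2)² + (12−0)² = 196 + 144 = 340
|qB|² = (16−1)² + (12−6)² = 225 + 36 = 261
|qC|² = (16−16)² + (12−10)² = 0 + 4 = 4
|qD|² = (16−13)² + (12−12)² = 9 + 0 = 9
|qE|² = (16−13)² + (12−4)² = 9 + 64 = 73
|qF|² = (16−5)² + (12−6)² = 121 + 36 = 157
|qG|² = (16−8)² + (12−6)² = 64 + 36 = 100
The smallest is to C, so q lies in the Voronoi region of C.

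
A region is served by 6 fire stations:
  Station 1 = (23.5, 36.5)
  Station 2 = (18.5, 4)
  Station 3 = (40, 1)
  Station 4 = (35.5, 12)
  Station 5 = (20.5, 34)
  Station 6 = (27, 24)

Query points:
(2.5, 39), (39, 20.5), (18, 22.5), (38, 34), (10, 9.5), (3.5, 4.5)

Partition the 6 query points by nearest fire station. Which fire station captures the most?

Station 2

(2.5, 39) — d² to each: Station 1:447.25, Station 2:1481, Station 3:2850.25, Station 4:1818, Station 5:349, Station 6:825.25 → nearest is Station 5
(39, 20.5) — d² to each: Station 1:496.25, Station 2:692.5, Station 3:381.25, Station 4:84.5, Station 5:524.5, Station 6:156.25 → nearest is Station 4
(18, 22.5) — d² to each: Station 1:226.25, Station 2:342.5, Station 3:946.25, Station 4:416.5, Station 5:138.5, Station 6:83.25 → nearest is Station 6
(38, 34) — d² to each: Station 1:216.5, Station 2:1280.25, Station 3:1093, Station 4:490.25, Station 5:306.25, Station 6:221 → nearest is Station 1
(10, 9.5) — d² to each: Station 1:911.25, Station 2:102.5, Station 3:972.25, Station 4:656.5, Station 5:710.5, Station 6:499.25 → nearest is Station 2
(3.5, 4.5) — d² to each: Station 1:1424, Station 2:225.25, Station 3:1344.5, Station 4:1080.25, Station 5:1159.25, Station 6:932.5 → nearest is Station 2
Tally — Station 1:1, Station 2:2, Station 4:1, Station 5:1, Station 6:1. Station 2 captures the most (2).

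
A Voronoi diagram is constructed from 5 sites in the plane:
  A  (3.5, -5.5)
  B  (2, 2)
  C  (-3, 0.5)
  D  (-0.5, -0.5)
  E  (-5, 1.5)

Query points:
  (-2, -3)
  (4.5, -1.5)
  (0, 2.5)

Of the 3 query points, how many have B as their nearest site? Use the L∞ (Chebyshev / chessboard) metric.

(-2, -3) — d to each: A:5.5, B:5, C:3.5, D:2.5, E:4.5 → nearest is D
(4.5, -1.5) — d to each: A:4, B:3.5, C:7.5, D:5, E:9.5 → nearest is B
(0, 2.5) — d to each: A:8, B:2, C:3, D:3, E:5 → nearest is B
2 of the 3 points have B as nearest.

2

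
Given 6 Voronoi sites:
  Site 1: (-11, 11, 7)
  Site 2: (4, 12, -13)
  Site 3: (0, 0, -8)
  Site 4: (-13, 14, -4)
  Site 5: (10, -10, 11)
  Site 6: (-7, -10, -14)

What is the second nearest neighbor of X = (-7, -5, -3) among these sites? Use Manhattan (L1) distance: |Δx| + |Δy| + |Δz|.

d(X, Site 1) = 4 + 16 + 10 = 30
d(X, Site 2) = 11 + 17 + 10 = 38
d(X, Site 3) = 7 + 5 + 5 = 17
d(X, Site 4) = 6 + 19 + 1 = 26
d(X, Site 5) = 17 + 5 + 14 = 36
d(X, Site 6) = 0 + 5 + 11 = 16
Sorted ascending: Site 6, Site 3, Site 4, … — the second-nearest is Site 3.

Site 3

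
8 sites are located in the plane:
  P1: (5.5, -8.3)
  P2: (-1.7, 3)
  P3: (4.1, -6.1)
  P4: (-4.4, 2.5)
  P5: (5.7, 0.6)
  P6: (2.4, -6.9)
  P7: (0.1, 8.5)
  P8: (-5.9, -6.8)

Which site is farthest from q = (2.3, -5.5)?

Squared Euclidean distances:
|qP1|² = (2.3−5.5)² + (-5.5−(-8.3))² = 10.24 + 7.84 = 18.08
|qP2|² = (2.3−(-1.7))² + (-5.5−3)² = 16 + 72.25 = 88.25
|qP3|² = (2.3−4.1)² + (-5.5−(-6.1))² = 3.24 + 0.36 = 3.6
|qP4|² = (2.3−(-4.4))² + (-5.5−2.5)² = 44.89 + 64 = 108.89
|qP5|² = (2.3−5.7)² + (-5.5−0.6)² = 11.56 + 37.21 = 48.77
|qP6|² = (2.3−2.4)² + (-5.5−(-6.9))² = 0.01 + 1.96 = 1.97
|qP7|² = (2.3−0.1)² + (-5.5−8.5)² = 4.84 + 196 = 200.84
|qP8|² = (2.3−(-5.9))² + (-5.5−(-6.8))² = 67.24 + 1.69 = 68.93
The largest is to P7.

P7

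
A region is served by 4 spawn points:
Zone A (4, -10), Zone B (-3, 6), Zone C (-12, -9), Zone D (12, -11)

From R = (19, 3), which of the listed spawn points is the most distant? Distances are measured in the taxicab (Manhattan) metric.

d(R, Zone A) = |19−4| + |3−(-10)| = 15 + 13 = 28
d(R, Zone B) = |19−(-3)| + |3−6| = 22 + 3 = 25
d(R, Zone C) = |19−(-12)| + |3−(-9)| = 31 + 12 = 43
d(R, Zone D) = |19−12| + |3−(-11)| = 7 + 14 = 21
The largest is to Zone C.

Zone C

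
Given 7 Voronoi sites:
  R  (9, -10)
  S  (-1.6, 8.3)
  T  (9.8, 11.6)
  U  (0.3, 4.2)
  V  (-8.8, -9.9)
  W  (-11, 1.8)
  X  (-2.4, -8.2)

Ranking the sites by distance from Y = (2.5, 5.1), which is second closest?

Compare squared distances (the ordering matches that of the actual distances):
|YR|² = 42.25 + 228.01 = 270.26
|YS|² = 16.81 + 10.24 = 27.05
|YT|² = 53.29 + 42.25 = 95.54
|YU|² = 4.84 + 0.81 = 5.65
|YV|² = 127.69 + 225 = 352.69
|YW|² = 182.25 + 10.89 = 193.14
|YX|² = 24.01 + 176.89 = 200.9
Sorted ascending: U, S, T, … — the second-nearest is S.

S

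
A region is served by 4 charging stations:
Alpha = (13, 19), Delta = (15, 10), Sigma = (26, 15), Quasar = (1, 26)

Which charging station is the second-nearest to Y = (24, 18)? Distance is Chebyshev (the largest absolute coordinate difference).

Delta

d(Y, Alpha) = max(11, 1) = 11
d(Y, Delta) = max(9, 8) = 9
d(Y, Sigma) = max(2, 3) = 3
d(Y, Quasar) = max(23, 8) = 23
Sorted ascending: Sigma, Delta, Alpha, … — the second-nearest is Delta.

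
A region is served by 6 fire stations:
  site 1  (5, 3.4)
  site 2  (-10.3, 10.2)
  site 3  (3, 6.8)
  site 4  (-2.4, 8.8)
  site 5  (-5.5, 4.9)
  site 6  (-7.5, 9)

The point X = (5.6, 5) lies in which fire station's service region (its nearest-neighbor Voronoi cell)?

site 1

Since √ is increasing, it suffices to compare squared distances:
d²(X, site 1) = (5.6−5)² + (5−3.4)² = 0.36 + 2.56 = 2.92
d²(X, site 2) = (5.6−(-10.3))² + (5−10.2)² = 252.81 + 27.04 = 279.85
d²(X, site 3) = (5.6−3)² + (5−6.8)² = 6.76 + 3.24 = 10
d²(X, site 4) = (5.6−(-2.4))² + (5−8.8)² = 64 + 14.44 = 78.44
d²(X, site 5) = (5.6−(-5.5))² + (5−4.9)² = 123.21 + 0.01 = 123.22
d²(X, site 6) = (5.6−(-7.5))² + (5−9)² = 171.61 + 16 = 187.61
site 1 is nearest.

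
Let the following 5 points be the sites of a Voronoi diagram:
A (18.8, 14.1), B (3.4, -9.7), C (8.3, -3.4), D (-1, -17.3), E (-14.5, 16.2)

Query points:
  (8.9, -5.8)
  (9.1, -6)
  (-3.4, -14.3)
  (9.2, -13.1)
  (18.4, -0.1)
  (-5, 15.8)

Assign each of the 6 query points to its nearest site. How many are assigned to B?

1

(8.9, -5.8) — d² to each: A:494.02, B:45.46, C:6.12, D:230.26, E:1031.56 → nearest is C
(9.1, -6) — d² to each: A:498.1, B:46.18, C:7.4, D:229.7, E:1049.8 → nearest is C
(-3.4, -14.3) — d² to each: A:1299.4, B:67.4, C:255.7, D:14.76, E:1053.46 → nearest is D
(9.2, -13.1) — d² to each: A:832, B:45.2, C:94.9, D:121.68, E:1420.18 → nearest is B
(18.4, -0.1) — d² to each: A:201.8, B:317.16, C:112.9, D:672.2, E:1348.1 → nearest is C
(-5, 15.8) — d² to each: A:569.33, B:720.81, C:545.53, D:1111.61, E:90.41 → nearest is E
1 of the 6 points has B as nearest.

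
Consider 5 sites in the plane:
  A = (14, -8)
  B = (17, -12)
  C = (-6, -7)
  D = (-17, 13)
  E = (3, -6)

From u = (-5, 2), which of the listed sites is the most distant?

Since √ is increasing, it suffices to compare squared distances:
|uA|² = (-5−14)² + (2−(-8))² = 361 + 100 = 461
|uB|² = (-5−17)² + (2−(-12))² = 484 + 196 = 680
|uC|² = (-5−(-6))² + (2−(-7))² = 1 + 81 = 82
|uD|² = (-5−(-17))² + (2−13)² = 144 + 121 = 265
|uE|² = (-5−3)² + (2−(-6))² = 64 + 64 = 128
The largest is to B.

B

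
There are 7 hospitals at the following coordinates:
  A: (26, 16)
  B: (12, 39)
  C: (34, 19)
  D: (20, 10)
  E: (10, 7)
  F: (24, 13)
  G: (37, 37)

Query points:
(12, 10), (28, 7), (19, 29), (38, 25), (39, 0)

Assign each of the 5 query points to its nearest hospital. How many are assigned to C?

(12, 10) — d² to each: A:232, B:841, C:565, D:64, E:13, F:153, G:1354 → nearest is E
(28, 7) — d² to each: A:85, B:1280, C:180, D:73, E:324, F:52, G:981 → nearest is F
(19, 29) — d² to each: A:218, B:149, C:325, D:362, E:565, F:281, G:388 → nearest is B
(38, 25) — d² to each: A:225, B:872, C:52, D:549, E:1108, F:340, G:145 → nearest is C
(39, 0) — d² to each: A:425, B:2250, C:386, D:461, E:890, F:394, G:1373 → nearest is C
2 of the 5 points have C as nearest.

2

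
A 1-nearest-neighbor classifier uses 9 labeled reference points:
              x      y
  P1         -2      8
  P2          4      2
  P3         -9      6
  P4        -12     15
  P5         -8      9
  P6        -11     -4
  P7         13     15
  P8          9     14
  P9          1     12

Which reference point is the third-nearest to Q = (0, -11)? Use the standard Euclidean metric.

Squared Euclidean distances:
|QP1|² = (0−(-2))² + (-11−8)² = 4 + 361 = 365
|QP2|² = (0−4)² + (-11−2)² = 16 + 169 = 185
|QP3|² = (0−(-9))² + (-11−6)² = 81 + 289 = 370
|QP4|² = (0−(-12))² + (-11−15)² = 144 + 676 = 820
|QP5|² = (0−(-8))² + (-11−9)² = 64 + 400 = 464
|QP6|² = (0−(-11))² + (-11−(-4))² = 121 + 49 = 170
|QP7|² = (0−13)² + (-11−15)² = 169 + 676 = 845
|QP8|² = (0−9)² + (-11−14)² = 81 + 625 = 706
|QP9|² = (0−1)² + (-11−12)² = 1 + 529 = 530
Sorted ascending: P6, P2, P1, P3, … — the third-nearest is P1.

P1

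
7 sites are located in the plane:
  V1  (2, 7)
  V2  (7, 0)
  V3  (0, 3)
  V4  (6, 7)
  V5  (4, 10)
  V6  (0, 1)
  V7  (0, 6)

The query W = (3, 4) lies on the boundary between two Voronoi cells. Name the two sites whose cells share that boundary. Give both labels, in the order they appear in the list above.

V1 and V3

Squared distances from W to each site:
|WV1|² = (3−2)² + (4−7)² = 1 + 9 = 10
|WV2|² = (3−7)² + (4−0)² = 16 + 16 = 32
|WV3|² = (3−0)² + (4−3)² = 9 + 1 = 10
|WV4|² = (3−6)² + (4−7)² = 9 + 9 = 18
|WV5|² = (3−4)² + (4−10)² = 1 + 36 = 37
|WV6|² = (3−0)² + (4−1)² = 9 + 9 = 18
|WV7|² = (3−0)² + (4−6)² = 9 + 4 = 13
W is equidistant from V1 and V3 (both at squared distance 10), and every other site is strictly farther — so W lies on the V1–V3 Voronoi edge.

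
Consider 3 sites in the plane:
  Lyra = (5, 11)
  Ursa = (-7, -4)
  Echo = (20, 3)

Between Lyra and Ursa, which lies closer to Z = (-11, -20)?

Compare squared distances:
d²(Z, Lyra) = (-11−5)² + (-20−11)² = 256 + 961 = 1217
d²(Z, Ursa) = (-11−(-7))² + (-20−(-4))² = 16 + 256 = 272
1217 > 272, so Ursa is closer.

Ursa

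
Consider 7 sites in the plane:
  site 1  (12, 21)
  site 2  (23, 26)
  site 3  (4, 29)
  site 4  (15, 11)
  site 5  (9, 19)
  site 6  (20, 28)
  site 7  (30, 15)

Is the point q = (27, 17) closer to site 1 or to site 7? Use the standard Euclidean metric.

site 7

Compare squared distances:
d²(q, site 1) = (27−12)² + (17−21)² = 225 + 16 = 241
d²(q, site 7) = (27−30)² + (17−15)² = 9 + 4 = 13
241 > 13, so site 7 is closer.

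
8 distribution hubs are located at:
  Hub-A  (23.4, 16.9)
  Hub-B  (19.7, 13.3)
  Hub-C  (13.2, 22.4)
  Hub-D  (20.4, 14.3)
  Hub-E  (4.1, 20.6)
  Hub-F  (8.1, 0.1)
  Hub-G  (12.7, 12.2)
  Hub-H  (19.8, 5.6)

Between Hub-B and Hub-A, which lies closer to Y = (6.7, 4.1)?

Compare squared distances:
d²(Y, Hub-B) = (6.7−19.7)² + (4.1−13.3)² = 169 + 84.64 = 253.64
d²(Y, Hub-A) = (6.7−23.4)² + (4.1−16.9)² = 278.89 + 163.84 = 442.73
253.64 < 442.73, so Hub-B is closer.

Hub-B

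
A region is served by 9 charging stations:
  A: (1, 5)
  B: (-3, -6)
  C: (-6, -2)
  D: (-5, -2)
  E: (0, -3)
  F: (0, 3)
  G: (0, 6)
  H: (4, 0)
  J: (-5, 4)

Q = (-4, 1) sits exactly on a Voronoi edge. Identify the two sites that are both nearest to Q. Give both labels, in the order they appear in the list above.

D and J

Squared distances from Q to each site:
|QA|² = (-4−1)² + (1−5)² = 25 + 16 = 41
|QB|² = (-4−(-3))² + (1−(-6))² = 1 + 49 = 50
|QC|² = (-4−(-6))² + (1−(-2))² = 4 + 9 = 13
|QD|² = (-4−(-5))² + (1−(-2))² = 1 + 9 = 10
|QE|² = (-4−0)² + (1−(-3))² = 16 + 16 = 32
|QF|² = (-4−0)² + (1−3)² = 16 + 4 = 20
|QG|² = (-4−0)² + (1−6)² = 16 + 25 = 41
|QH|² = (-4−4)² + (1−0)² = 64 + 1 = 65
|QJ|² = (-4−(-5))² + (1−4)² = 1 + 9 = 10
Q is equidistant from D and J (both at squared distance 10), and every other site is strictly farther — so Q lies on the D–J Voronoi edge.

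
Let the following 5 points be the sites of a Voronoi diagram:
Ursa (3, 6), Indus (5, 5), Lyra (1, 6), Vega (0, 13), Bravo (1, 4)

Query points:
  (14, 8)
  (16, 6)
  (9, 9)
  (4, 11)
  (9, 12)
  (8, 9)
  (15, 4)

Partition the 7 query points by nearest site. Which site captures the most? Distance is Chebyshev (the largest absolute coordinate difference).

Indus

(14, 8) — d to each: Ursa:11, Indus:9, Lyra:13, Vega:14, Bravo:13 → nearest is Indus
(16, 6) — d to each: Ursa:13, Indus:11, Lyra:15, Vega:16, Bravo:15 → nearest is Indus
(9, 9) — d to each: Ursa:6, Indus:4, Lyra:8, Vega:9, Bravo:8 → nearest is Indus
(4, 11) — d to each: Ursa:5, Indus:6, Lyra:5, Vega:4, Bravo:7 → nearest is Vega
(9, 12) — d to each: Ursa:6, Indus:7, Lyra:8, Vega:9, Bravo:8 → nearest is Ursa
(8, 9) — d to each: Ursa:5, Indus:4, Lyra:7, Vega:8, Bravo:7 → nearest is Indus
(15, 4) — d to each: Ursa:12, Indus:10, Lyra:14, Vega:15, Bravo:14 → nearest is Indus
Tally — Ursa:1, Indus:5, Vega:1. Indus captures the most (5).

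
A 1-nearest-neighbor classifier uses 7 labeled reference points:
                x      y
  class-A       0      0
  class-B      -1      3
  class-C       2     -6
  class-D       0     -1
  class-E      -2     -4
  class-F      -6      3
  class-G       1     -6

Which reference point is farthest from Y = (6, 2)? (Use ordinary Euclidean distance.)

Compare squared distances (the ordering matches that of the actual distances):
d²(Y, class-A) = (6−0)² + (2−0)² = 36 + 4 = 40
d²(Y, class-B) = (6−(-1))² + (2−3)² = 49 + 1 = 50
d²(Y, class-C) = (6−2)² + (2−(-6))² = 16 + 64 = 80
d²(Y, class-D) = (6−0)² + (2−(-1))² = 36 + 9 = 45
d²(Y, class-E) = (6−(-2))² + (2−(-4))² = 64 + 36 = 100
d²(Y, class-F) = (6−(-6))² + (2−3)² = 144 + 1 = 145
d²(Y, class-G) = (6−1)² + (2−(-6))² = 25 + 64 = 89
The largest is to class-F.

class-F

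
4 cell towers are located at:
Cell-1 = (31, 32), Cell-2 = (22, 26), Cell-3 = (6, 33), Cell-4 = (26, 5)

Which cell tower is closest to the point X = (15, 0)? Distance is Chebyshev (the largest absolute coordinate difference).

Cell-4

d(X, Cell-1) = max(16, 32) = 32
d(X, Cell-2) = max(7, 26) = 26
d(X, Cell-3) = max(9, 33) = 33
d(X, Cell-4) = max(11, 5) = 11
Minimum is at Cell-4.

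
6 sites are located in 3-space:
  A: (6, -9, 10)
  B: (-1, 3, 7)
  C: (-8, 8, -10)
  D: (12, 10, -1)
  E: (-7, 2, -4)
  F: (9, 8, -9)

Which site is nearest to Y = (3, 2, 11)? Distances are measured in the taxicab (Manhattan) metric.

d(Y,A) = |3−6| + |2−(-9)| + |11−10| = 3 + 11 + 1 = 15
d(Y,B) = |3−(-1)| + |2−3| + |11−7| = 4 + 1 + 4 = 9
d(Y,C) = |3−(-8)| + |2−8| + |11−(-10)| = 11 + 6 + 21 = 38
d(Y,D) = |3−12| + |2−10| + |11−(-1)| = 9 + 8 + 12 = 29
d(Y,E) = |3−(-7)| + |2−2| + |11−(-4)| = 10 + 0 + 15 = 25
d(Y,F) = |3−9| + |2−8| + |11−(-9)| = 6 + 6 + 20 = 32
B is nearest.

B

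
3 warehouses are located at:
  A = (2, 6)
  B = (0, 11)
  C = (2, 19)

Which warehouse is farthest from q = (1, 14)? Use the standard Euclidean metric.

Squared Euclidean distances:
|qA|² = (1−2)² + (14−6)² = 1 + 64 = 65
|qB|² = (1−0)² + (14−11)² = 1 + 9 = 10
|qC|² = (1−2)² + (14−19)² = 1 + 25 = 26
The largest is to A.

A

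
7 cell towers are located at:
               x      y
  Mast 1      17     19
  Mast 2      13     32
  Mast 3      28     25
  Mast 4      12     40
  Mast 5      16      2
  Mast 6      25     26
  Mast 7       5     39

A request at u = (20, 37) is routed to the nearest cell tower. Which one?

Compare squared distances (the ordering matches that of the actual distances):
d²(u, Mast 1) = 9 + 324 = 333
d²(u, Mast 2) = 49 + 25 = 74
d²(u, Mast 3) = 64 + 144 = 208
d²(u, Mast 4) = 64 + 9 = 73
d²(u, Mast 5) = 16 + 1225 = 1241
d²(u, Mast 6) = 25 + 121 = 146
d²(u, Mast 7) = 225 + 4 = 229
Mast 4 is nearest.

Mast 4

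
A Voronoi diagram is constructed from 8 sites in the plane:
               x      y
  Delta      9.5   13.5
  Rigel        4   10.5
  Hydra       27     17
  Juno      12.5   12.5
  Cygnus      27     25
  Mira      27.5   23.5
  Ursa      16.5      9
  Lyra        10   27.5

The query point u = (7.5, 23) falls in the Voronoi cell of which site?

Squared Euclidean distances:
d²(u, Delta) = 4 + 90.25 = 94.25
d²(u, Rigel) = 12.25 + 156.25 = 168.5
d²(u, Hydra) = 380.25 + 36 = 416.25
d²(u, Juno) = 25 + 110.25 = 135.25
d²(u, Cygnus) = 380.25 + 4 = 384.25
d²(u, Mira) = 400 + 0.25 = 400.25
d²(u, Ursa) = 81 + 196 = 277
d²(u, Lyra) = 6.25 + 20.25 = 26.5
The smallest is to Lyra, so u lies in the Voronoi region of Lyra.

Lyra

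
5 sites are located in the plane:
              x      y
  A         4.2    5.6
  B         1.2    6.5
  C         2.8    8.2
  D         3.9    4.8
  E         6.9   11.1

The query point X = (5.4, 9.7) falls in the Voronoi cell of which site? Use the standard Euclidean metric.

E

Compare squared distances (the ordering matches that of the actual distances):
|XA|² = (5.4−4.2)² + (9.7−5.6)² = 1.44 + 16.81 = 18.25
|XB|² = (5.4−1.2)² + (9.7−6.5)² = 17.64 + 10.24 = 27.88
|XC|² = (5.4−2.8)² + (9.7−8.2)² = 6.76 + 2.25 = 9.01
|XD|² = (5.4−3.9)² + (9.7−4.8)² = 2.25 + 24.01 = 26.26
|XE|² = (5.4−6.9)² + (9.7−11.1)² = 2.25 + 1.96 = 4.21
The smallest is to E, so X lies in the Voronoi region of E.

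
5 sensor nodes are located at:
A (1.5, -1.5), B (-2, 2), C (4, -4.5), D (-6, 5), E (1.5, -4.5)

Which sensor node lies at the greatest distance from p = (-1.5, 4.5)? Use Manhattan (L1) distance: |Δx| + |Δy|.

C

d(p,A) = |-1.5−1.5| + |4.5−(-1.5)| = 3 + 6 = 9
d(p,B) = |-1.5−(-2)| + |4.5−2| = 0.5 + 2.5 = 3
d(p,C) = |-1.5−4| + |4.5−(-4.5)| = 5.5 + 9 = 14.5
d(p,D) = |-1.5−(-6)| + |4.5−5| = 4.5 + 0.5 = 5
d(p,E) = |-1.5−1.5| + |4.5−(-4.5)| = 3 + 9 = 12
The largest is to C.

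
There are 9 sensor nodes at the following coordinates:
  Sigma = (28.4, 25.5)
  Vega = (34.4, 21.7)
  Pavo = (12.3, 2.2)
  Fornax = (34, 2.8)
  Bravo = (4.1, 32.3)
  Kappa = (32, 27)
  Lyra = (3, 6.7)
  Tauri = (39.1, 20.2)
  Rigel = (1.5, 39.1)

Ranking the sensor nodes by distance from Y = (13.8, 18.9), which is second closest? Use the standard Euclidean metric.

Compare squared distances (the ordering matches that of the actual distances):
d²(Y, Sigma) = 213.16 + 43.56 = 256.72
d²(Y, Vega) = 424.36 + 7.84 = 432.2
d²(Y, Pavo) = 2.25 + 278.89 = 281.14
d²(Y, Fornax) = 408.04 + 259.21 = 667.25
d²(Y, Bravo) = 94.09 + 179.56 = 273.65
d²(Y, Kappa) = 331.24 + 65.61 = 396.85
d²(Y, Lyra) = 116.64 + 148.84 = 265.48
d²(Y, Tauri) = 640.09 + 1.69 = 641.78
d²(Y, Rigel) = 151.29 + 408.04 = 559.33
Sorted ascending: Sigma, Lyra, Bravo, … — the second-nearest is Lyra.

Lyra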